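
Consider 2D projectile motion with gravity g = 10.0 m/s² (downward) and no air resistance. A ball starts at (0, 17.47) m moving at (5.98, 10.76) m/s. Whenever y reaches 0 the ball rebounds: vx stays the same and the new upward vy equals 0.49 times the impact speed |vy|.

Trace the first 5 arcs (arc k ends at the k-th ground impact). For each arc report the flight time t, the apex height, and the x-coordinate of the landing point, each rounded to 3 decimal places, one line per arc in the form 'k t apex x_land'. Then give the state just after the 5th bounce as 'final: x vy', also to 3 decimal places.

1 3.233 23.259 19.332
2 2.114 5.584 31.972
3 1.036 1.341 38.165
4 0.507 0.322 41.200
5 0.249 0.077 42.687
final: 42.687 0.609

Arc 1: start y=17.470, vy=10.760 → t=3.233, apex=23.259, x_land=19.332, impact vy=-21.568
  bounce: vy ← 0.49·21.568 = 10.568
Arc 2: start y=0.000, vy=10.568 → t=2.114, apex=5.584, x_land=31.972, impact vy=-10.568
  bounce: vy ← 0.49·10.568 = 5.178
Arc 3: start y=0.000, vy=5.178 → t=1.036, apex=1.341, x_land=38.165, impact vy=-5.178
  bounce: vy ← 0.49·5.178 = 2.537
Arc 4: start y=0.000, vy=2.537 → t=0.507, apex=0.322, x_land=41.200, impact vy=-2.537
  bounce: vy ← 0.49·2.537 = 1.243
Arc 5: start y=0.000, vy=1.243 → t=0.249, apex=0.077, x_land=42.687, impact vy=-1.243
  bounce: vy ← 0.49·1.243 = 0.609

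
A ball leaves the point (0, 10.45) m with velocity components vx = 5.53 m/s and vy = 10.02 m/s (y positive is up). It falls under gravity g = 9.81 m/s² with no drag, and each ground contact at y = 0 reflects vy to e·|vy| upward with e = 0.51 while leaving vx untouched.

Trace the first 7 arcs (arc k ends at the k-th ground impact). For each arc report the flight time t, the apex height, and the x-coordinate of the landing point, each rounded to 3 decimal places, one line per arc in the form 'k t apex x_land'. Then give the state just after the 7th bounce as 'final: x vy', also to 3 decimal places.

Arc 1: start y=10.450, vy=10.020 → t=2.803, apex=15.567, x_land=15.500, impact vy=-17.477
  bounce: vy ← 0.51·17.477 = 8.913
Arc 2: start y=0.000, vy=8.913 → t=1.817, apex=4.049, x_land=25.549, impact vy=-8.913
  bounce: vy ← 0.51·8.913 = 4.546
Arc 3: start y=0.000, vy=4.546 → t=0.927, apex=1.053, x_land=30.674, impact vy=-4.546
  bounce: vy ← 0.51·4.546 = 2.318
Arc 4: start y=0.000, vy=2.318 → t=0.473, apex=0.274, x_land=33.287, impact vy=-2.318
  bounce: vy ← 0.51·2.318 = 1.182
Arc 5: start y=0.000, vy=1.182 → t=0.241, apex=0.071, x_land=34.620, impact vy=-1.182
  bounce: vy ← 0.51·1.182 = 0.603
Arc 6: start y=0.000, vy=0.603 → t=0.123, apex=0.019, x_land=35.300, impact vy=-0.603
  bounce: vy ← 0.51·0.603 = 0.308
Arc 7: start y=0.000, vy=0.308 → t=0.063, apex=0.005, x_land=35.647, impact vy=-0.308
  bounce: vy ← 0.51·0.308 = 0.157

1 2.803 15.567 15.500
2 1.817 4.049 25.549
3 0.927 1.053 30.674
4 0.473 0.274 33.287
5 0.241 0.071 34.620
6 0.123 0.019 35.300
7 0.063 0.005 35.647
final: 35.647 0.157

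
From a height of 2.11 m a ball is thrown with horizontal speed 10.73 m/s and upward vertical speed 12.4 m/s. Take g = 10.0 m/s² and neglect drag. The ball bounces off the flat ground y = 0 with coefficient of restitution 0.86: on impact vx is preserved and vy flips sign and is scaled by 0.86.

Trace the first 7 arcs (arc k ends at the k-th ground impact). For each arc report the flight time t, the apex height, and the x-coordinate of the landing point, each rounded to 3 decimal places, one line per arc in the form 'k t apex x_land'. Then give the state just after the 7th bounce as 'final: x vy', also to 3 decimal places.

Arc 1: start y=2.110, vy=12.400 → t=2.640, apex=9.798, x_land=28.326, impact vy=-13.999
  bounce: vy ← 0.86·13.999 = 12.039
Arc 2: start y=0.000, vy=12.039 → t=2.408, apex=7.247, x_land=54.161, impact vy=-12.039
  bounce: vy ← 0.86·12.039 = 10.353
Arc 3: start y=0.000, vy=10.353 → t=2.071, apex=5.360, x_land=76.379, impact vy=-10.353
  bounce: vy ← 0.86·10.353 = 8.904
Arc 4: start y=0.000, vy=8.904 → t=1.781, apex=3.964, x_land=95.487, impact vy=-8.904
  bounce: vy ← 0.86·8.904 = 7.657
Arc 5: start y=0.000, vy=7.657 → t=1.531, apex=2.932, x_land=111.919, impact vy=-7.657
  bounce: vy ← 0.86·7.657 = 6.585
Arc 6: start y=0.000, vy=6.585 → t=1.317, apex=2.168, x_land=126.052, impact vy=-6.585
  bounce: vy ← 0.86·6.585 = 5.663
Arc 7: start y=0.000, vy=5.663 → t=1.133, apex=1.604, x_land=138.205, impact vy=-5.663
  bounce: vy ← 0.86·5.663 = 4.870

1 2.640 9.798 28.326
2 2.408 7.247 54.161
3 2.071 5.360 76.379
4 1.781 3.964 95.487
5 1.531 2.932 111.919
6 1.317 2.168 126.052
7 1.133 1.604 138.205
final: 138.205 4.870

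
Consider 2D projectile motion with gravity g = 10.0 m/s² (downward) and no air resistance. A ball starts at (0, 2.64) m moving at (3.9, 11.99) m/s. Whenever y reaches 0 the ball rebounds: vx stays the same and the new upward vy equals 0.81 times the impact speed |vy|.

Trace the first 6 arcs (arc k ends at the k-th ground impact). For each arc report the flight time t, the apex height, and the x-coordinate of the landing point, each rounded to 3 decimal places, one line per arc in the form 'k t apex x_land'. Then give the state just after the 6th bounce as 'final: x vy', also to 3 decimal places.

1 2.601 9.828 10.144
2 2.271 6.448 19.002
3 1.840 4.231 26.177
4 1.490 2.776 31.988
5 1.207 1.821 36.696
6 0.978 1.195 40.509
final: 40.509 3.960

Arc 1: start y=2.640, vy=11.990 → t=2.601, apex=9.828, x_land=10.144, impact vy=-14.020
  bounce: vy ← 0.81·14.020 = 11.356
Arc 2: start y=0.000, vy=11.356 → t=2.271, apex=6.448, x_land=19.002, impact vy=-11.356
  bounce: vy ← 0.81·11.356 = 9.199
Arc 3: start y=0.000, vy=9.199 → t=1.840, apex=4.231, x_land=26.177, impact vy=-9.199
  bounce: vy ← 0.81·9.199 = 7.451
Arc 4: start y=0.000, vy=7.451 → t=1.490, apex=2.776, x_land=31.988, impact vy=-7.451
  bounce: vy ← 0.81·7.451 = 6.035
Arc 5: start y=0.000, vy=6.035 → t=1.207, apex=1.821, x_land=36.696, impact vy=-6.035
  bounce: vy ← 0.81·6.035 = 4.888
Arc 6: start y=0.000, vy=4.888 → t=0.978, apex=1.195, x_land=40.509, impact vy=-4.888
  bounce: vy ← 0.81·4.888 = 3.960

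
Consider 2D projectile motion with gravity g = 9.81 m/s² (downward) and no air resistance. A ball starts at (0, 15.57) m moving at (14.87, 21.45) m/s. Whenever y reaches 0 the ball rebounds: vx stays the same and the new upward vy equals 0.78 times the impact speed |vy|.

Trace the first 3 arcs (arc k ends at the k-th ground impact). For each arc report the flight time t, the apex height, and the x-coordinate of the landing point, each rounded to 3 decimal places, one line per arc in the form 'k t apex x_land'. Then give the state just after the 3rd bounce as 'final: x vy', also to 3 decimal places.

1 5.007 39.021 74.455
2 4.400 23.740 139.883
3 3.432 14.444 190.917
final: 190.917 13.130

Arc 1: start y=15.570, vy=21.450 → t=5.007, apex=39.021, x_land=74.455, impact vy=-27.669
  bounce: vy ← 0.78·27.669 = 21.582
Arc 2: start y=0.000, vy=21.582 → t=4.400, apex=23.740, x_land=139.883, impact vy=-21.582
  bounce: vy ← 0.78·21.582 = 16.834
Arc 3: start y=0.000, vy=16.834 → t=3.432, apex=14.444, x_land=190.917, impact vy=-16.834
  bounce: vy ← 0.78·16.834 = 13.130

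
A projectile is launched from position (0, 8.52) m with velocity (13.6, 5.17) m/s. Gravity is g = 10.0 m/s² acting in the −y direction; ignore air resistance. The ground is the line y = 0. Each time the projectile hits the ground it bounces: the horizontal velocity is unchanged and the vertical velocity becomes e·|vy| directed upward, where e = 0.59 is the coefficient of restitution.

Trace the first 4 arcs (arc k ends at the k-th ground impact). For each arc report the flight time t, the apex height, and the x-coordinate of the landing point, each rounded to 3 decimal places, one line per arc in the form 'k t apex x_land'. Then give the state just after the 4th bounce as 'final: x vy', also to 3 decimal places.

Arc 1: start y=8.520, vy=5.170 → t=1.921, apex=9.856, x_land=26.126, impact vy=-14.040
  bounce: vy ← 0.59·14.040 = 8.284
Arc 2: start y=0.000, vy=8.284 → t=1.657, apex=3.431, x_land=48.658, impact vy=-8.284
  bounce: vy ← 0.59·8.284 = 4.887
Arc 3: start y=0.000, vy=4.887 → t=0.977, apex=1.194, x_land=61.952, impact vy=-4.887
  bounce: vy ← 0.59·4.887 = 2.884
Arc 4: start y=0.000, vy=2.884 → t=0.577, apex=0.416, x_land=69.795, impact vy=-2.884
  bounce: vy ← 0.59·2.884 = 1.701

1 1.921 9.856 26.126
2 1.657 3.431 48.658
3 0.977 1.194 61.952
4 0.577 0.416 69.795
final: 69.795 1.701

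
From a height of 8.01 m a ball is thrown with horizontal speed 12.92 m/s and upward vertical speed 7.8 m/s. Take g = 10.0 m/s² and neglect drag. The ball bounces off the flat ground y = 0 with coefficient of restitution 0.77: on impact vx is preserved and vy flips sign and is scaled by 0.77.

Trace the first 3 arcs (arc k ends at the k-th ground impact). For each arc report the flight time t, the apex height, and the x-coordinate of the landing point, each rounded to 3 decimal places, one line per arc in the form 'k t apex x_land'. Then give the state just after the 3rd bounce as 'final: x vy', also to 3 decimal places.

1 2.267 11.052 29.286
2 2.290 6.553 58.868
3 1.763 3.885 81.645
final: 81.645 6.787

Arc 1: start y=8.010, vy=7.800 → t=2.267, apex=11.052, x_land=29.286, impact vy=-14.867
  bounce: vy ← 0.77·14.867 = 11.448
Arc 2: start y=0.000, vy=11.448 → t=2.290, apex=6.553, x_land=58.868, impact vy=-11.448
  bounce: vy ← 0.77·11.448 = 8.815
Arc 3: start y=0.000, vy=8.815 → t=1.763, apex=3.885, x_land=81.645, impact vy=-8.815
  bounce: vy ← 0.77·8.815 = 6.787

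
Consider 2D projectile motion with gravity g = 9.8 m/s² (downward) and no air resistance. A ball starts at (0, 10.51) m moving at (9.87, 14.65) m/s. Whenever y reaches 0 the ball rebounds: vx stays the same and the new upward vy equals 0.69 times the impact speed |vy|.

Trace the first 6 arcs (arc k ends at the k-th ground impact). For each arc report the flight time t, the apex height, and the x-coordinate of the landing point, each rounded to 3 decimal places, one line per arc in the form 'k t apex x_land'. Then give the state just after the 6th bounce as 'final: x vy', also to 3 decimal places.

1 3.588 21.460 35.410
2 2.888 10.217 63.915
3 1.993 4.864 83.583
4 1.375 2.316 97.154
5 0.949 1.103 106.518
6 0.655 0.525 112.979
final: 112.979 2.213

Arc 1: start y=10.510, vy=14.650 → t=3.588, apex=21.460, x_land=35.410, impact vy=-20.509
  bounce: vy ← 0.69·20.509 = 14.151
Arc 2: start y=0.000, vy=14.151 → t=2.888, apex=10.217, x_land=63.915, impact vy=-14.151
  bounce: vy ← 0.69·14.151 = 9.764
Arc 3: start y=0.000, vy=9.764 → t=1.993, apex=4.864, x_land=83.583, impact vy=-9.764
  bounce: vy ← 0.69·9.764 = 6.737
Arc 4: start y=0.000, vy=6.737 → t=1.375, apex=2.316, x_land=97.154, impact vy=-6.737
  bounce: vy ← 0.69·6.737 = 4.649
Arc 5: start y=0.000, vy=4.649 → t=0.949, apex=1.103, x_land=106.518, impact vy=-4.649
  bounce: vy ← 0.69·4.649 = 3.208
Arc 6: start y=0.000, vy=3.208 → t=0.655, apex=0.525, x_land=112.979, impact vy=-3.208
  bounce: vy ← 0.69·3.208 = 2.213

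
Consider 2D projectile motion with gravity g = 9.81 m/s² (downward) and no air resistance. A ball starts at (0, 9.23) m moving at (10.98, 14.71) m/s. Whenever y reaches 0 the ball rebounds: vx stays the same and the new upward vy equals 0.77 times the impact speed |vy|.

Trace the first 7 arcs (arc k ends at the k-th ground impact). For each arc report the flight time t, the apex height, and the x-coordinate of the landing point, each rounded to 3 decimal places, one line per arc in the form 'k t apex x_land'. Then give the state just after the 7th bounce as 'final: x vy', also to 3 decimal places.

Arc 1: start y=9.230, vy=14.710 → t=3.532, apex=20.259, x_land=38.779, impact vy=-19.937
  bounce: vy ← 0.77·19.937 = 15.351
Arc 2: start y=0.000, vy=15.351 → t=3.130, apex=12.011, x_land=73.143, impact vy=-15.351
  bounce: vy ← 0.77·15.351 = 11.821
Arc 3: start y=0.000, vy=11.821 → t=2.410, apex=7.122, x_land=99.604, impact vy=-11.821
  bounce: vy ← 0.77·11.821 = 9.102
Arc 4: start y=0.000, vy=9.102 → t=1.856, apex=4.222, x_land=119.979, impact vy=-9.102
  bounce: vy ← 0.77·9.102 = 7.008
Arc 5: start y=0.000, vy=7.008 → t=1.429, apex=2.503, x_land=135.667, impact vy=-7.008
  bounce: vy ← 0.77·7.008 = 5.396
Arc 6: start y=0.000, vy=5.396 → t=1.100, apex=1.484, x_land=147.748, impact vy=-5.396
  bounce: vy ← 0.77·5.396 = 4.155
Arc 7: start y=0.000, vy=4.155 → t=0.847, apex=0.880, x_land=157.049, impact vy=-4.155
  bounce: vy ← 0.77·4.155 = 3.200

1 3.532 20.259 38.779
2 3.130 12.011 73.143
3 2.410 7.122 99.604
4 1.856 4.222 119.979
5 1.429 2.503 135.667
6 1.100 1.484 147.748
7 0.847 0.880 157.049
final: 157.049 3.200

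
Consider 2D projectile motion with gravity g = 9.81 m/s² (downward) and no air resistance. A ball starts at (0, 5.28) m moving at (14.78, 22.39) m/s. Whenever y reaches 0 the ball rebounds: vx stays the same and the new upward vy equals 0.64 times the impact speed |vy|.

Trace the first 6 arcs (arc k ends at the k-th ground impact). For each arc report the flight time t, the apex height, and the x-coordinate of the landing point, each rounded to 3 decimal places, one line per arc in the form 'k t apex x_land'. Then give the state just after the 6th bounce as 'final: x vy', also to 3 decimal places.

1 4.789 30.831 70.789
2 3.209 12.628 118.219
3 2.054 5.173 148.575
4 1.314 2.119 168.002
5 0.841 0.868 180.436
6 0.538 0.355 188.394
final: 188.394 1.690

Arc 1: start y=5.280, vy=22.390 → t=4.789, apex=30.831, x_land=70.789, impact vy=-24.595
  bounce: vy ← 0.64·24.595 = 15.741
Arc 2: start y=0.000, vy=15.741 → t=3.209, apex=12.628, x_land=118.219, impact vy=-15.741
  bounce: vy ← 0.64·15.741 = 10.074
Arc 3: start y=0.000, vy=10.074 → t=2.054, apex=5.173, x_land=148.575, impact vy=-10.074
  bounce: vy ← 0.64·10.074 = 6.447
Arc 4: start y=0.000, vy=6.447 → t=1.314, apex=2.119, x_land=168.002, impact vy=-6.447
  bounce: vy ← 0.64·6.447 = 4.126
Arc 5: start y=0.000, vy=4.126 → t=0.841, apex=0.868, x_land=180.436, impact vy=-4.126
  bounce: vy ← 0.64·4.126 = 2.641
Arc 6: start y=0.000, vy=2.641 → t=0.538, apex=0.355, x_land=188.394, impact vy=-2.641
  bounce: vy ← 0.64·2.641 = 1.690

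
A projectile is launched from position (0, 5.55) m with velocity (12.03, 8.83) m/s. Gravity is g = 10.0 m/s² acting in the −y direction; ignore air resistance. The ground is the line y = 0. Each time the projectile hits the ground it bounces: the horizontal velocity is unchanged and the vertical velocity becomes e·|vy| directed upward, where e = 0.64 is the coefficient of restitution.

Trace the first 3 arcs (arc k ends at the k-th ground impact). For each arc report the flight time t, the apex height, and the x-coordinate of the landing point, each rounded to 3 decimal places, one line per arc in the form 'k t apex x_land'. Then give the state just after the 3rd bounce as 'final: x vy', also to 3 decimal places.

Arc 1: start y=5.550, vy=8.830 → t=2.258, apex=9.448, x_land=27.160, impact vy=-13.747
  bounce: vy ← 0.64·13.747 = 8.798
Arc 2: start y=0.000, vy=8.798 → t=1.760, apex=3.870, x_land=48.327, impact vy=-8.798
  bounce: vy ← 0.64·8.798 = 5.631
Arc 3: start y=0.000, vy=5.631 → t=1.126, apex=1.585, x_land=61.874, impact vy=-5.631
  bounce: vy ← 0.64·5.631 = 3.604

1 2.258 9.448 27.160
2 1.760 3.870 48.327
3 1.126 1.585 61.874
final: 61.874 3.604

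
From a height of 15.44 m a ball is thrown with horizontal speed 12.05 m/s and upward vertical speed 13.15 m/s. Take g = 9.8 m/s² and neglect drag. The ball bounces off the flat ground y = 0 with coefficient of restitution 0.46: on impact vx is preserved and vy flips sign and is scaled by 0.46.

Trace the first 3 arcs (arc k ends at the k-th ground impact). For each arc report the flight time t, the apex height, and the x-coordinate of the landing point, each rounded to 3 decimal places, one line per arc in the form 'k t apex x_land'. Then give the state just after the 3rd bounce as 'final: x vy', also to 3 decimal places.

1 3.567 24.263 42.983
2 2.047 5.134 67.652
3 0.942 1.086 78.999
final: 78.999 2.123

Arc 1: start y=15.440, vy=13.150 → t=3.567, apex=24.263, x_land=42.983, impact vy=-21.807
  bounce: vy ← 0.46·21.807 = 10.031
Arc 2: start y=0.000, vy=10.031 → t=2.047, apex=5.134, x_land=67.652, impact vy=-10.031
  bounce: vy ← 0.46·10.031 = 4.614
Arc 3: start y=0.000, vy=4.614 → t=0.942, apex=1.086, x_land=78.999, impact vy=-4.614
  bounce: vy ← 0.46·4.614 = 2.123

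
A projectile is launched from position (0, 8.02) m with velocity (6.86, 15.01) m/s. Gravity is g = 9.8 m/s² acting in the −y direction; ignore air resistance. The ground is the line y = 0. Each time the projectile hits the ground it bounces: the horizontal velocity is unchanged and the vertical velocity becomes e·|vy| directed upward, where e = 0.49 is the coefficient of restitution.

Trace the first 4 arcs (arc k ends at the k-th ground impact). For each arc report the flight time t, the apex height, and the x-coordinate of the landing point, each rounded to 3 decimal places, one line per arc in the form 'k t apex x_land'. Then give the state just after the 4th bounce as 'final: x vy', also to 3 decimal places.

1 3.527 19.515 24.197
2 1.956 4.686 37.614
3 0.958 1.125 44.188
4 0.470 0.270 47.409
final: 47.409 1.127

Arc 1: start y=8.020, vy=15.010 → t=3.527, apex=19.515, x_land=24.197, impact vy=-19.557
  bounce: vy ← 0.49·19.557 = 9.583
Arc 2: start y=0.000, vy=9.583 → t=1.956, apex=4.686, x_land=37.614, impact vy=-9.583
  bounce: vy ← 0.49·9.583 = 4.696
Arc 3: start y=0.000, vy=4.696 → t=0.958, apex=1.125, x_land=44.188, impact vy=-4.696
  bounce: vy ← 0.49·4.696 = 2.301
Arc 4: start y=0.000, vy=2.301 → t=0.470, apex=0.270, x_land=47.409, impact vy=-2.301
  bounce: vy ← 0.49·2.301 = 1.127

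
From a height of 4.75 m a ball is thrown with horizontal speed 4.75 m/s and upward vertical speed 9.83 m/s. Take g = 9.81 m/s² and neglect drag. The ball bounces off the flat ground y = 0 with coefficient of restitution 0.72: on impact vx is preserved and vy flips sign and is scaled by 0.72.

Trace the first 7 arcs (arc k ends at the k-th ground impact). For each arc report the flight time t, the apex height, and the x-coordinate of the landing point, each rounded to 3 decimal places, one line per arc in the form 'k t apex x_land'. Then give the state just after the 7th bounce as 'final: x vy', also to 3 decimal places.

Arc 1: start y=4.750, vy=9.830 → t=2.406, apex=9.675, x_land=11.431, impact vy=-13.778
  bounce: vy ← 0.72·13.778 = 9.920
Arc 2: start y=0.000, vy=9.920 → t=2.022, apex=5.016, x_land=21.037, impact vy=-9.920
  bounce: vy ← 0.72·9.920 = 7.142
Arc 3: start y=0.000, vy=7.142 → t=1.456, apex=2.600, x_land=27.954, impact vy=-7.142
  bounce: vy ← 0.72·7.142 = 5.142
Arc 4: start y=0.000, vy=5.142 → t=1.048, apex=1.348, x_land=32.934, impact vy=-5.142
  bounce: vy ← 0.72·5.142 = 3.703
Arc 5: start y=0.000, vy=3.703 → t=0.755, apex=0.699, x_land=36.519, impact vy=-3.703
  bounce: vy ← 0.72·3.703 = 2.666
Arc 6: start y=0.000, vy=2.666 → t=0.543, apex=0.362, x_land=39.101, impact vy=-2.666
  bounce: vy ← 0.72·2.666 = 1.919
Arc 7: start y=0.000, vy=1.919 → t=0.391, apex=0.188, x_land=40.960, impact vy=-1.919
  bounce: vy ← 0.72·1.919 = 1.382

1 2.406 9.675 11.431
2 2.022 5.016 21.037
3 1.456 2.600 27.954
4 1.048 1.348 32.934
5 0.755 0.699 36.519
6 0.543 0.362 39.101
7 0.391 0.188 40.960
final: 40.960 1.382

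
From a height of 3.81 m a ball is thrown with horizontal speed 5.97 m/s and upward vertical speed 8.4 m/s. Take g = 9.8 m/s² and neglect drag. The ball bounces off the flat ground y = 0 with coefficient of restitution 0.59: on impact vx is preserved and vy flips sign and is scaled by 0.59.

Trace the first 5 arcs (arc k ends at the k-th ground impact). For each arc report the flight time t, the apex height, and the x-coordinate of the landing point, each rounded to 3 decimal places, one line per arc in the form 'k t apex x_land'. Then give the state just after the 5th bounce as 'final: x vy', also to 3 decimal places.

1 2.087 7.410 12.459
2 1.451 2.579 21.122
3 0.856 0.898 26.233
4 0.505 0.313 29.248
5 0.298 0.109 31.028
final: 31.028 0.862

Arc 1: start y=3.810, vy=8.400 → t=2.087, apex=7.410, x_land=12.459, impact vy=-12.051
  bounce: vy ← 0.59·12.051 = 7.110
Arc 2: start y=0.000, vy=7.110 → t=1.451, apex=2.579, x_land=21.122, impact vy=-7.110
  bounce: vy ← 0.59·7.110 = 4.195
Arc 3: start y=0.000, vy=4.195 → t=0.856, apex=0.898, x_land=26.233, impact vy=-4.195
  bounce: vy ← 0.59·4.195 = 2.475
Arc 4: start y=0.000, vy=2.475 → t=0.505, apex=0.313, x_land=29.248, impact vy=-2.475
  bounce: vy ← 0.59·2.475 = 1.460
Arc 5: start y=0.000, vy=1.460 → t=0.298, apex=0.109, x_land=31.028, impact vy=-1.460
  bounce: vy ← 0.59·1.460 = 0.862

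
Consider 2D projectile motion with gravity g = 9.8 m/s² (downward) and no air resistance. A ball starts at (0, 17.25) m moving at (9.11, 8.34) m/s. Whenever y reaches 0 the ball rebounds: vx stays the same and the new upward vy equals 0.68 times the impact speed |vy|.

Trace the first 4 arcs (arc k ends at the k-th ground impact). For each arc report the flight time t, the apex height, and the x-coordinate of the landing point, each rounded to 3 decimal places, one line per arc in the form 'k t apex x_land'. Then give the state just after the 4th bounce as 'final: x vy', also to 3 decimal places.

1 2.911 20.799 26.522
2 2.802 9.617 52.047
3 1.905 4.447 69.405
4 1.296 2.056 81.208
final: 81.208 4.317

Arc 1: start y=17.250, vy=8.340 → t=2.911, apex=20.799, x_land=26.522, impact vy=-20.190
  bounce: vy ← 0.68·20.190 = 13.730
Arc 2: start y=0.000, vy=13.730 → t=2.802, apex=9.617, x_land=52.047, impact vy=-13.730
  bounce: vy ← 0.68·13.730 = 9.336
Arc 3: start y=0.000, vy=9.336 → t=1.905, apex=4.447, x_land=69.405, impact vy=-9.336
  bounce: vy ← 0.68·9.336 = 6.349
Arc 4: start y=0.000, vy=6.349 → t=1.296, apex=2.056, x_land=81.208, impact vy=-6.349
  bounce: vy ← 0.68·6.349 = 4.317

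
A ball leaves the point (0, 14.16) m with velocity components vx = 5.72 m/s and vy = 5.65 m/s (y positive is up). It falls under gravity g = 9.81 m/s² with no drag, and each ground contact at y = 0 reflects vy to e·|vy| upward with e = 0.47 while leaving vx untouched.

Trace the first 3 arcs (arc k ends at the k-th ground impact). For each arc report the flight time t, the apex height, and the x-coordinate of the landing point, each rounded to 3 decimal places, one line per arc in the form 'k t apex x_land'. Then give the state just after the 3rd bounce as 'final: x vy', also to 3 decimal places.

Arc 1: start y=14.160, vy=5.650 → t=2.370, apex=15.787, x_land=13.556, impact vy=-17.599
  bounce: vy ← 0.47·17.599 = 8.272
Arc 2: start y=0.000, vy=8.272 → t=1.686, apex=3.487, x_land=23.202, impact vy=-8.272
  bounce: vy ← 0.47·8.272 = 3.888
Arc 3: start y=0.000, vy=3.888 → t=0.793, apex=0.770, x_land=27.736, impact vy=-3.888
  bounce: vy ← 0.47·3.888 = 1.827

1 2.370 15.787 13.556
2 1.686 3.487 23.202
3 0.793 0.770 27.736
final: 27.736 1.827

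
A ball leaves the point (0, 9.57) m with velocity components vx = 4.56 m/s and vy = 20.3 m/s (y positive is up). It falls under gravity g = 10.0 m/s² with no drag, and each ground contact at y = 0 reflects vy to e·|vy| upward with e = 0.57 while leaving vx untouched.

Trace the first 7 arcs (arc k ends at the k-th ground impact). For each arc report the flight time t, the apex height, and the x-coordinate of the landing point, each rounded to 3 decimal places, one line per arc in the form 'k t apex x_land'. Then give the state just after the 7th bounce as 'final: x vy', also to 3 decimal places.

Arc 1: start y=9.570, vy=20.300 → t=4.487, apex=30.175, x_land=20.459, impact vy=-24.566
  bounce: vy ← 0.57·24.566 = 14.003
Arc 2: start y=0.000, vy=14.003 → t=2.801, apex=9.804, x_land=33.229, impact vy=-14.003
  bounce: vy ← 0.57·14.003 = 7.982
Arc 3: start y=0.000, vy=7.982 → t=1.596, apex=3.185, x_land=40.508, impact vy=-7.982
  bounce: vy ← 0.57·7.982 = 4.549
Arc 4: start y=0.000, vy=4.549 → t=0.910, apex=1.035, x_land=44.658, impact vy=-4.549
  bounce: vy ← 0.57·4.549 = 2.593
Arc 5: start y=0.000, vy=2.593 → t=0.519, apex=0.336, x_land=47.023, impact vy=-2.593
  bounce: vy ← 0.57·2.593 = 1.478
Arc 6: start y=0.000, vy=1.478 → t=0.296, apex=0.109, x_land=48.371, impact vy=-1.478
  bounce: vy ← 0.57·1.478 = 0.843
Arc 7: start y=0.000, vy=0.843 → t=0.169, apex=0.035, x_land=49.139, impact vy=-0.843
  bounce: vy ← 0.57·0.843 = 0.480

1 4.487 30.175 20.459
2 2.801 9.804 33.229
3 1.596 3.185 40.508
4 0.910 1.035 44.658
5 0.519 0.336 47.023
6 0.296 0.109 48.371
7 0.169 0.035 49.139
final: 49.139 0.480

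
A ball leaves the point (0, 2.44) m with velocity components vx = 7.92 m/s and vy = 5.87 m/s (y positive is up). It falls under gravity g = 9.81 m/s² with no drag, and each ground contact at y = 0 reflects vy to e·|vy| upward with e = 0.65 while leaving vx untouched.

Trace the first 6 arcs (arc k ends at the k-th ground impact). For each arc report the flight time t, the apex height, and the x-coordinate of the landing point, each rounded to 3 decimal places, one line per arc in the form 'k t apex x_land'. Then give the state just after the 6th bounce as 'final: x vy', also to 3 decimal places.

Arc 1: start y=2.440, vy=5.870 → t=1.523, apex=4.196, x_land=12.065, impact vy=-9.074
  bounce: vy ← 0.65·9.074 = 5.898
Arc 2: start y=0.000, vy=5.898 → t=1.202, apex=1.773, x_land=21.588, impact vy=-5.898
  bounce: vy ← 0.65·5.898 = 3.834
Arc 3: start y=0.000, vy=3.834 → t=0.782, apex=0.749, x_land=27.778, impact vy=-3.834
  bounce: vy ← 0.65·3.834 = 2.492
Arc 4: start y=0.000, vy=2.492 → t=0.508, apex=0.316, x_land=31.801, impact vy=-2.492
  bounce: vy ← 0.65·2.492 = 1.620
Arc 5: start y=0.000, vy=1.620 → t=0.330, apex=0.134, x_land=34.416, impact vy=-1.620
  bounce: vy ← 0.65·1.620 = 1.053
Arc 6: start y=0.000, vy=1.053 → t=0.215, apex=0.056, x_land=36.116, impact vy=-1.053
  bounce: vy ← 0.65·1.053 = 0.684

1 1.523 4.196 12.065
2 1.202 1.773 21.588
3 0.782 0.749 27.778
4 0.508 0.316 31.801
5 0.330 0.134 34.416
6 0.215 0.056 36.116
final: 36.116 0.684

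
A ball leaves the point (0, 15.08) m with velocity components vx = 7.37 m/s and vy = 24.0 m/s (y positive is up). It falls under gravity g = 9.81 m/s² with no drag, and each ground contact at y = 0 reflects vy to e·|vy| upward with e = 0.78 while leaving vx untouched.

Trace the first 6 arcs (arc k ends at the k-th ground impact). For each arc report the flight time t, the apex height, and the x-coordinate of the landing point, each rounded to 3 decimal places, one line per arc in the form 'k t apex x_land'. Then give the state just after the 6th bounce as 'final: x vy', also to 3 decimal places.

Arc 1: start y=15.080, vy=24.000 → t=5.456, apex=44.438, x_land=40.214, impact vy=-29.527
  bounce: vy ← 0.78·29.527 = 23.031
Arc 2: start y=0.000, vy=23.031 → t=4.695, apex=27.036, x_land=74.820, impact vy=-23.031
  bounce: vy ← 0.78·23.031 = 17.964
Arc 3: start y=0.000, vy=17.964 → t=3.662, apex=16.449, x_land=101.812, impact vy=-17.964
  bounce: vy ← 0.78·17.964 = 14.012
Arc 4: start y=0.000, vy=14.012 → t=2.857, apex=10.007, x_land=122.866, impact vy=-14.012
  bounce: vy ← 0.78·14.012 = 10.930
Arc 5: start y=0.000, vy=10.930 → t=2.228, apex=6.088, x_land=139.289, impact vy=-10.930
  bounce: vy ← 0.78·10.930 = 8.525
Arc 6: start y=0.000, vy=8.525 → t=1.738, apex=3.704, x_land=152.098, impact vy=-8.525
  bounce: vy ← 0.78·8.525 = 6.650

1 5.456 44.438 40.214
2 4.695 27.036 74.820
3 3.662 16.449 101.812
4 2.857 10.007 122.866
5 2.228 6.088 139.289
6 1.738 3.704 152.098
final: 152.098 6.650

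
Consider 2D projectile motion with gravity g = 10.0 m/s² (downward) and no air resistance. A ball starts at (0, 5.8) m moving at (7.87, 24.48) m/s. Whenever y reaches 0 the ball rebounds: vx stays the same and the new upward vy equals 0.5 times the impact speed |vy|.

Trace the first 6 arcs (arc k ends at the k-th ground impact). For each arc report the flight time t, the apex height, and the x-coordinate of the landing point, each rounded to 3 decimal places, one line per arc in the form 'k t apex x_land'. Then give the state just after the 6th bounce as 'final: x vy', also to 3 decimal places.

Arc 1: start y=5.800, vy=24.480 → t=5.122, apex=35.764, x_land=40.314, impact vy=-26.745
  bounce: vy ← 0.5·26.745 = 13.372
Arc 2: start y=0.000, vy=13.372 → t=2.674, apex=8.941, x_land=61.362, impact vy=-13.372
  bounce: vy ← 0.5·13.372 = 6.686
Arc 3: start y=0.000, vy=6.686 → t=1.337, apex=2.235, x_land=71.886, impact vy=-6.686
  bounce: vy ← 0.5·6.686 = 3.343
Arc 4: start y=0.000, vy=3.343 → t=0.669, apex=0.559, x_land=77.148, impact vy=-3.343
  bounce: vy ← 0.5·3.343 = 1.672
Arc 5: start y=0.000, vy=1.672 → t=0.334, apex=0.140, x_land=79.779, impact vy=-1.672
  bounce: vy ← 0.5·1.672 = 0.836
Arc 6: start y=0.000, vy=0.836 → t=0.167, apex=0.035, x_land=81.094, impact vy=-0.836
  bounce: vy ← 0.5·0.836 = 0.418

1 5.122 35.764 40.314
2 2.674 8.941 61.362
3 1.337 2.235 71.886
4 0.669 0.559 77.148
5 0.334 0.140 79.779
6 0.167 0.035 81.094
final: 81.094 0.418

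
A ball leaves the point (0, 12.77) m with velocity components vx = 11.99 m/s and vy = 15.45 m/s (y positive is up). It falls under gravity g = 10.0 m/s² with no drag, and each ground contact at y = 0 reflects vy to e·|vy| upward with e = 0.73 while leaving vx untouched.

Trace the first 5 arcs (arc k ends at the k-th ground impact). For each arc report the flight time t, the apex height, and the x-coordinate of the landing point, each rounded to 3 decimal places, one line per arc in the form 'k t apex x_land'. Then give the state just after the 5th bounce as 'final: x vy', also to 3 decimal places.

Arc 1: start y=12.770, vy=15.450 → t=3.768, apex=24.705, x_land=45.176, impact vy=-22.228
  bounce: vy ← 0.73·22.228 = 16.227
Arc 2: start y=0.000, vy=16.227 → t=3.245, apex=13.165, x_land=84.088, impact vy=-16.227
  bounce: vy ← 0.73·16.227 = 11.846
Arc 3: start y=0.000, vy=11.846 → t=2.369, apex=7.016, x_land=112.494, impact vy=-11.846
  bounce: vy ← 0.73·11.846 = 8.647
Arc 4: start y=0.000, vy=8.647 → t=1.729, apex=3.739, x_land=133.230, impact vy=-8.647
  bounce: vy ← 0.73·8.647 = 6.312
Arc 5: start y=0.000, vy=6.312 → t=1.262, apex=1.992, x_land=148.367, impact vy=-6.312
  bounce: vy ← 0.73·6.312 = 4.608

1 3.768 24.705 45.176
2 3.245 13.165 84.088
3 2.369 7.016 112.494
4 1.729 3.739 133.230
5 1.262 1.992 148.367
final: 148.367 4.608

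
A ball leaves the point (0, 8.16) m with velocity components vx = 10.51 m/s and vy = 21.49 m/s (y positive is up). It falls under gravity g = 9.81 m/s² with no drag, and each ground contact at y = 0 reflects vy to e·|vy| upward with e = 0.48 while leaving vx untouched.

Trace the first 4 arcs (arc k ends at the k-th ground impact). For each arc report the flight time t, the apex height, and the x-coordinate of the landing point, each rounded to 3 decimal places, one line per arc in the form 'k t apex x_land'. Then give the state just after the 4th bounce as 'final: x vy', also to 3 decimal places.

Arc 1: start y=8.160, vy=21.490 → t=4.733, apex=31.698, x_land=49.741, impact vy=-24.938
  bounce: vy ← 0.48·24.938 = 11.970
Arc 2: start y=0.000, vy=11.970 → t=2.440, apex=7.303, x_land=75.390, impact vy=-11.970
  bounce: vy ← 0.48·11.970 = 5.746
Arc 3: start y=0.000, vy=5.746 → t=1.171, apex=1.683, x_land=87.702, impact vy=-5.746
  bounce: vy ← 0.48·5.746 = 2.758
Arc 4: start y=0.000, vy=2.758 → t=0.562, apex=0.388, x_land=93.611, impact vy=-2.758
  bounce: vy ← 0.48·2.758 = 1.324

1 4.733 31.698 49.741
2 2.440 7.303 75.390
3 1.171 1.683 87.702
4 0.562 0.388 93.611
final: 93.611 1.324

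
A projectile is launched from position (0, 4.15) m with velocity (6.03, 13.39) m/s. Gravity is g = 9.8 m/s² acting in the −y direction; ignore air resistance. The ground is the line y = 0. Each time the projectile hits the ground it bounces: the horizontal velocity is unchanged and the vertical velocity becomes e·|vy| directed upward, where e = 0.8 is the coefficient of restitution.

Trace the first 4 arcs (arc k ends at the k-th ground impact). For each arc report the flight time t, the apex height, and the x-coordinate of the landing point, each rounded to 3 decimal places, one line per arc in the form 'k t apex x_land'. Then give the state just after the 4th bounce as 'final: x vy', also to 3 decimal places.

Arc 1: start y=4.150, vy=13.390 → t=3.014, apex=13.298, x_land=18.173, impact vy=-16.144
  bounce: vy ← 0.8·16.144 = 12.915
Arc 2: start y=0.000, vy=12.915 → t=2.636, apex=8.510, x_land=34.066, impact vy=-12.915
  bounce: vy ← 0.8·12.915 = 10.332
Arc 3: start y=0.000, vy=10.332 → t=2.109, apex=5.447, x_land=46.781, impact vy=-10.332
  bounce: vy ← 0.8·10.332 = 8.266
Arc 4: start y=0.000, vy=8.266 → t=1.687, apex=3.486, x_land=56.953, impact vy=-8.266
  bounce: vy ← 0.8·8.266 = 6.613

1 3.014 13.298 18.173
2 2.636 8.510 34.066
3 2.109 5.447 46.781
4 1.687 3.486 56.953
final: 56.953 6.613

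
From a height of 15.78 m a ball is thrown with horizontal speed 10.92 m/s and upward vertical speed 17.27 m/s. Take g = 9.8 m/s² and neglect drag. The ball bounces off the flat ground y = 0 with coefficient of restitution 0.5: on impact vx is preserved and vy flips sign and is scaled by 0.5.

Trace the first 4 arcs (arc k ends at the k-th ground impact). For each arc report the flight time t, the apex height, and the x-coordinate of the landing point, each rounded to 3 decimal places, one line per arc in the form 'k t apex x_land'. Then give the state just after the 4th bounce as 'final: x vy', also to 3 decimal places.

Arc 1: start y=15.780, vy=17.270 → t=4.277, apex=30.997, x_land=46.709, impact vy=-24.648
  bounce: vy ← 0.5·24.648 = 12.324
Arc 2: start y=0.000, vy=12.324 → t=2.515, apex=7.749, x_land=74.174, impact vy=-12.324
  bounce: vy ← 0.5·12.324 = 6.162
Arc 3: start y=0.000, vy=6.162 → t=1.258, apex=1.937, x_land=87.907, impact vy=-6.162
  bounce: vy ← 0.5·6.162 = 3.081
Arc 4: start y=0.000, vy=3.081 → t=0.629, apex=0.484, x_land=94.773, impact vy=-3.081
  bounce: vy ← 0.5·3.081 = 1.541

1 4.277 30.997 46.709
2 2.515 7.749 74.174
3 1.258 1.937 87.907
4 0.629 0.484 94.773
final: 94.773 1.541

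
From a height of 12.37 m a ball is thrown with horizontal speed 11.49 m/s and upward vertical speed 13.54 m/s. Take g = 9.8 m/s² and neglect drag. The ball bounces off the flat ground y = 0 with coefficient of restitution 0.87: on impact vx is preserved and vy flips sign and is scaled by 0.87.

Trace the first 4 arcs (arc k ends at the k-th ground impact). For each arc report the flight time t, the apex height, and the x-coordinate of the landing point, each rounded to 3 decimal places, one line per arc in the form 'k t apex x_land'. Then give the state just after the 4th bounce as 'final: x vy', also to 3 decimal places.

1 3.487 21.724 40.068
2 3.664 16.443 82.164
3 3.187 12.445 118.787
4 2.773 9.420 150.649
final: 150.649 11.821

Arc 1: start y=12.370, vy=13.540 → t=3.487, apex=21.724, x_land=40.068, impact vy=-20.635
  bounce: vy ← 0.87·20.635 = 17.952
Arc 2: start y=0.000, vy=17.952 → t=3.664, apex=16.443, x_land=82.164, impact vy=-17.952
  bounce: vy ← 0.87·17.952 = 15.618
Arc 3: start y=0.000, vy=15.618 → t=3.187, apex=12.445, x_land=118.787, impact vy=-15.618
  bounce: vy ← 0.87·15.618 = 13.588
Arc 4: start y=0.000, vy=13.588 → t=2.773, apex=9.420, x_land=150.649, impact vy=-13.588
  bounce: vy ← 0.87·13.588 = 11.821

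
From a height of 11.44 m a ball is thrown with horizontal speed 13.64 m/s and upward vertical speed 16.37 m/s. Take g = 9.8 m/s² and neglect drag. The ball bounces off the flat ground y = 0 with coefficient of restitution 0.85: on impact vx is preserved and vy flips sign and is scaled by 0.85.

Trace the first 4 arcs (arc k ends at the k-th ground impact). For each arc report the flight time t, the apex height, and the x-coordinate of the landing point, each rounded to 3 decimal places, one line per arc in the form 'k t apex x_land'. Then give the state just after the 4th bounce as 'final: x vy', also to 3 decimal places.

1 3.934 25.112 53.663
2 3.849 18.144 106.157
3 3.271 13.109 150.777
4 2.781 9.471 188.704
final: 188.704 11.581

Arc 1: start y=11.440, vy=16.370 → t=3.934, apex=25.112, x_land=53.663, impact vy=-22.186
  bounce: vy ← 0.85·22.186 = 18.858
Arc 2: start y=0.000, vy=18.858 → t=3.849, apex=18.144, x_land=106.157, impact vy=-18.858
  bounce: vy ← 0.85·18.858 = 16.029
Arc 3: start y=0.000, vy=16.029 → t=3.271, apex=13.109, x_land=150.777, impact vy=-16.029
  bounce: vy ← 0.85·16.029 = 13.625
Arc 4: start y=0.000, vy=13.625 → t=2.781, apex=9.471, x_land=188.704, impact vy=-13.625
  bounce: vy ← 0.85·13.625 = 11.581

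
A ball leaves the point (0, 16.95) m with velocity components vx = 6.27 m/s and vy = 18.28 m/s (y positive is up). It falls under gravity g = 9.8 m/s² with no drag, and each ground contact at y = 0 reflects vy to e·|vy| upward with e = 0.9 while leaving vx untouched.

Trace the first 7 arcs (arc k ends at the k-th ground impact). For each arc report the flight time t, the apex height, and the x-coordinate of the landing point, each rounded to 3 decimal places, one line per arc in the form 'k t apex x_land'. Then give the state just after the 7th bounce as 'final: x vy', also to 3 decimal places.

Arc 1: start y=16.950, vy=18.280 → t=4.499, apex=33.999, x_land=28.211, impact vy=-25.814
  bounce: vy ← 0.9·25.814 = 23.233
Arc 2: start y=0.000, vy=23.233 → t=4.741, apex=27.539, x_land=57.940, impact vy=-23.233
  bounce: vy ← 0.9·23.233 = 20.910
Arc 3: start y=0.000, vy=20.910 → t=4.267, apex=22.307, x_land=84.696, impact vy=-20.910
  bounce: vy ← 0.9·20.910 = 18.819
Arc 4: start y=0.000, vy=18.819 → t=3.841, apex=18.068, x_land=108.776, impact vy=-18.819
  bounce: vy ← 0.9·18.819 = 16.937
Arc 5: start y=0.000, vy=16.937 → t=3.456, apex=14.635, x_land=130.448, impact vy=-16.937
  bounce: vy ← 0.9·16.937 = 15.243
Arc 6: start y=0.000, vy=15.243 → t=3.111, apex=11.855, x_land=149.953, impact vy=-15.243
  bounce: vy ← 0.9·15.243 = 13.719
Arc 7: start y=0.000, vy=13.719 → t=2.800, apex=9.602, x_land=167.507, impact vy=-13.719
  bounce: vy ← 0.9·13.719 = 12.347

1 4.499 33.999 28.211
2 4.741 27.539 57.940
3 4.267 22.307 84.696
4 3.841 18.068 108.776
5 3.456 14.635 130.448
6 3.111 11.855 149.953
7 2.800 9.602 167.507
final: 167.507 12.347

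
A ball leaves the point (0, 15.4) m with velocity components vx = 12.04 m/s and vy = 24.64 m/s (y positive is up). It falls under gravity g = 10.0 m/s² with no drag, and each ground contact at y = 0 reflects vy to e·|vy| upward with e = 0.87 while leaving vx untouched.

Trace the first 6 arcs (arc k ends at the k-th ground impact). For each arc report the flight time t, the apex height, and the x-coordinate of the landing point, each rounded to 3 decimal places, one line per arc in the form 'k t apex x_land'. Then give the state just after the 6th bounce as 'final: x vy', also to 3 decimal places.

1 5.489 45.756 66.089
2 5.264 34.633 129.464
3 4.579 26.214 184.600
4 3.984 19.841 232.568
5 3.466 15.018 274.301
6 3.016 11.367 310.608
final: 310.608 13.118

Arc 1: start y=15.400, vy=24.640 → t=5.489, apex=45.756, x_land=66.089, impact vy=-30.251
  bounce: vy ← 0.87·30.251 = 26.318
Arc 2: start y=0.000, vy=26.318 → t=5.264, apex=34.633, x_land=129.464, impact vy=-26.318
  bounce: vy ← 0.87·26.318 = 22.897
Arc 3: start y=0.000, vy=22.897 → t=4.579, apex=26.214, x_land=184.600, impact vy=-22.897
  bounce: vy ← 0.87·22.897 = 19.920
Arc 4: start y=0.000, vy=19.920 → t=3.984, apex=19.841, x_land=232.568, impact vy=-19.920
  bounce: vy ← 0.87·19.920 = 17.331
Arc 5: start y=0.000, vy=17.331 → t=3.466, apex=15.018, x_land=274.301, impact vy=-17.331
  bounce: vy ← 0.87·17.331 = 15.078
Arc 6: start y=0.000, vy=15.078 → t=3.016, apex=11.367, x_land=310.608, impact vy=-15.078
  bounce: vy ← 0.87·15.078 = 13.118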